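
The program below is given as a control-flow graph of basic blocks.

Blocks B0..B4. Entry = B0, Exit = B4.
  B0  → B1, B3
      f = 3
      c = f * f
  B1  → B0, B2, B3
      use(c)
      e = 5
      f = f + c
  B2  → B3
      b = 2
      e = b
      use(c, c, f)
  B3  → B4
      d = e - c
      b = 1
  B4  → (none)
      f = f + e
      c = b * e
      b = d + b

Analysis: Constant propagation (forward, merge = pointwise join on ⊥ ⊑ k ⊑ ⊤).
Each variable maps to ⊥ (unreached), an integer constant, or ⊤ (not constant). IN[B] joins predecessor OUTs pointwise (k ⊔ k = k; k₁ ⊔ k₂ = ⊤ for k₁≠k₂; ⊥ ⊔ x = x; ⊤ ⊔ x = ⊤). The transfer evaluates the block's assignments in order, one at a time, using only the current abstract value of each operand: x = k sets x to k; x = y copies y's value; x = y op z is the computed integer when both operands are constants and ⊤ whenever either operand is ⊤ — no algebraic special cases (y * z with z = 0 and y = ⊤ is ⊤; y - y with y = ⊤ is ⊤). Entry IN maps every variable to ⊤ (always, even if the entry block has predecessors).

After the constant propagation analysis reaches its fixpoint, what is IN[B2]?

Fixpoint table:
  B0:   IN=(all ⊤)   OUT={c:9, f:3; rest ⊤}
  B1:   IN={c:9, f:3; rest ⊤}   OUT={c:9, e:5, f:12; rest ⊤}
  B2:   IN={c:9, e:5, f:12; rest ⊤}   OUT={b:2, c:9, e:2, f:12; rest ⊤}
  B3:   IN={c:9; rest ⊤}   OUT={b:1, c:9; rest ⊤}
  B4:   IN={b:1, c:9; rest ⊤}   OUT=(all ⊤)

Merge at B2: IN[B2] = OUT[B1] = {a: ⊤, b: ⊤, c: 9, d: ⊤, e: 5, f: 12}

Answer: {a: ⊤, b: ⊤, c: 9, d: ⊤, e: 5, f: 12}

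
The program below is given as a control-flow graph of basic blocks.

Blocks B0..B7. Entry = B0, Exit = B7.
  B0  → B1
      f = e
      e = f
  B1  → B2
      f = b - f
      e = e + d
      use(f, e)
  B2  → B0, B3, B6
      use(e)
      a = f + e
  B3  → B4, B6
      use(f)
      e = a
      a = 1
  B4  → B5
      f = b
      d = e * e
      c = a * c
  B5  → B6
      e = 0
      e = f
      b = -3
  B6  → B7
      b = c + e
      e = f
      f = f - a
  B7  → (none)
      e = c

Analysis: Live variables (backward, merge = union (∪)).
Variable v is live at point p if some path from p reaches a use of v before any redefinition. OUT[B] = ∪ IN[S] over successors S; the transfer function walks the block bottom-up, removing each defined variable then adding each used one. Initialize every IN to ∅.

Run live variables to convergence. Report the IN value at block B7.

Answer: {c}

Working:
Fixpoint table:
  B0: | IN={b, c, d, e} | OUT={b, c, d, e, f}
  B1: | IN={b, c, d, e, f} | OUT={b, c, d, e, f}
  B2: | IN={b, c, d, e, f} | OUT={a, b, c, d, e, f}
  B3: | IN={a, b, c, f} | OUT={a, b, c, e, f}
  B4: | IN={a, b, c, e} | OUT={a, c, f}
  B5: | IN={a, c, f} | OUT={a, c, e, f}
  B6: | IN={a, c, e, f} | OUT={c}
  B7: | IN={c} | OUT={}

B7 is the boundary node: OUT[B7] = {}
Applying B7's transfer function to that OUT value gives IN[B7] (row B7 above).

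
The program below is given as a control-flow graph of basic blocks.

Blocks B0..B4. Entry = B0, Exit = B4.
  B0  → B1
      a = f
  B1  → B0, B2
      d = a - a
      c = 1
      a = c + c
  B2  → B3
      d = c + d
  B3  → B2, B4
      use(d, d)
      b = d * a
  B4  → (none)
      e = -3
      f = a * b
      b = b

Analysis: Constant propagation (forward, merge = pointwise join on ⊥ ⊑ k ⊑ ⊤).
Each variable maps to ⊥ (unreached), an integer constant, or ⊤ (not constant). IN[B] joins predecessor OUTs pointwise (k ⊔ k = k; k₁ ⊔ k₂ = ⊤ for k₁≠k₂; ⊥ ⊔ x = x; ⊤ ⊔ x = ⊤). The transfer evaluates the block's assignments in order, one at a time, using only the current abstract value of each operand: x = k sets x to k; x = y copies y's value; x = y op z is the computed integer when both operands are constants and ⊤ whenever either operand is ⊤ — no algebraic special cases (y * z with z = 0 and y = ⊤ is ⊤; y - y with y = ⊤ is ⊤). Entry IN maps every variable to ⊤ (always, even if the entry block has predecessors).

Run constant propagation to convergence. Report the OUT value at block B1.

Fixpoint table:
  B0: | IN=(all ⊤) | OUT=(all ⊤)
  B1: | IN=(all ⊤) | OUT={a:2, c:1; rest ⊤}
  B2: | IN={a:2, c:1; rest ⊤} | OUT={a:2, c:1; rest ⊤}
  B3: | IN={a:2, c:1; rest ⊤} | OUT={a:2, c:1; rest ⊤}
  B4: | IN={a:2, c:1; rest ⊤} | OUT={a:2, c:1, e:-3; rest ⊤}

Merge at B1: IN[B1] = OUT[B0] = {a: ⊤, b: ⊤, c: ⊤, d: ⊤, e: ⊤, f: ⊤}
Applying B1's transfer function to that IN value gives OUT[B1] (row B1 above).

Answer: {a: 2, b: ⊤, c: 1, d: ⊤, e: ⊤, f: ⊤}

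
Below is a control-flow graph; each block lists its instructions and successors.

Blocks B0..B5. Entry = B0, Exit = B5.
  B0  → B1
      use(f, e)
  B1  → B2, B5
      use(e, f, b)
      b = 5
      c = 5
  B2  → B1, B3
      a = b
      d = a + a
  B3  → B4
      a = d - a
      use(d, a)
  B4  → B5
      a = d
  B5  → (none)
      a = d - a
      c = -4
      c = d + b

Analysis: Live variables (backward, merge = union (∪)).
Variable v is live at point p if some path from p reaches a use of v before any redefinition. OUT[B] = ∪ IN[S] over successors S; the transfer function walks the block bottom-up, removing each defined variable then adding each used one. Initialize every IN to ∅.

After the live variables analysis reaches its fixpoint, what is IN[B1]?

Fixpoint table:
  B0: | IN={a, b, d, e, f} | OUT={a, b, d, e, f}
  B1: | IN={a, b, d, e, f} | OUT={a, b, d, e, f}
  B2: | IN={b, e, f} | OUT={a, b, d, e, f}
  B3: | IN={a, b, d} | OUT={b, d}
  B4: | IN={b, d} | OUT={a, b, d}
  B5: | IN={a, b, d} | OUT={}

Merge at B1: OUT[B1] = IN[B2] ⊔ IN[B5] = {a, b, d, e, f}
Applying B1's transfer function to that OUT value gives IN[B1] (row B1 above).

Answer: {a, b, d, e, f}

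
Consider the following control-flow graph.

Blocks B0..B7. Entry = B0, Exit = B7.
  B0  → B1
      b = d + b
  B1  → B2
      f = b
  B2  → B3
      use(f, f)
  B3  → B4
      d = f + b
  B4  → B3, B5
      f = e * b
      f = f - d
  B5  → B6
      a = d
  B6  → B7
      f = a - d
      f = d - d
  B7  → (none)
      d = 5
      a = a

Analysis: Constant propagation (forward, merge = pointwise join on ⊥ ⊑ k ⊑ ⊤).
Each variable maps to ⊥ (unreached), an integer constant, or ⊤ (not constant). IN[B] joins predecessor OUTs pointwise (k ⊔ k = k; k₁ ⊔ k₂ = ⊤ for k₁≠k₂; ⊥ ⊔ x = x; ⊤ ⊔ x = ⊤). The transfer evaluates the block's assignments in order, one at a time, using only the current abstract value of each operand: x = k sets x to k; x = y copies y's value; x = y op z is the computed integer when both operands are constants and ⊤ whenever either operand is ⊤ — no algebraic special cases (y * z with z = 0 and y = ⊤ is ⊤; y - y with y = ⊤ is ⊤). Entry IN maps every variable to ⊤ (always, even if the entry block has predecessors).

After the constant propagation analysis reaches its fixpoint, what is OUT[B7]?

Fixpoint table:
  B0:  IN=(all ⊤)  OUT=(all ⊤)
  B1:  IN=(all ⊤)  OUT=(all ⊤)
  B2:  IN=(all ⊤)  OUT=(all ⊤)
  B3:  IN=(all ⊤)  OUT=(all ⊤)
  B4:  IN=(all ⊤)  OUT=(all ⊤)
  B5:  IN=(all ⊤)  OUT=(all ⊤)
  B6:  IN=(all ⊤)  OUT=(all ⊤)
  B7:  IN=(all ⊤)  OUT={d:5; rest ⊤}

Merge at B7: IN[B7] = OUT[B6] = {a: ⊤, b: ⊤, c: ⊤, d: ⊤, e: ⊤, f: ⊤}
Applying B7's transfer function to that IN value gives OUT[B7] (row B7 above).

Answer: {a: ⊤, b: ⊤, c: ⊤, d: 5, e: ⊤, f: ⊤}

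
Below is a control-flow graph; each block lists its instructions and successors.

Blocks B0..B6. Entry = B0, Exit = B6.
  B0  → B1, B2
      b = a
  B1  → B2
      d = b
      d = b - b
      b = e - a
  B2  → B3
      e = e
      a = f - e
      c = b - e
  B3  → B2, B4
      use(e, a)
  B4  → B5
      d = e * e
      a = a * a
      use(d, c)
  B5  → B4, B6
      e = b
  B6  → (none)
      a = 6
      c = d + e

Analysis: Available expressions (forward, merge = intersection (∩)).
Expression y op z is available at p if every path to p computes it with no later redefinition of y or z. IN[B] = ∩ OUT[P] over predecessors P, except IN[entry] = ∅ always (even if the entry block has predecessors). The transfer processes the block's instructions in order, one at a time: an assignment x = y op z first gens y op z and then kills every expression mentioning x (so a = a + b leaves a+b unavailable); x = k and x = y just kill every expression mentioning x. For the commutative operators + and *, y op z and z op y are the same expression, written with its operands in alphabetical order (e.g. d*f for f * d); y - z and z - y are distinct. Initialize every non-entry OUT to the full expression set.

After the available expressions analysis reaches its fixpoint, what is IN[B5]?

Converged values:
  B0: | IN={} | OUT={}
  B1: | IN={} | OUT={e-a}
  B2: | IN={} | OUT={b-e, f-e}
  B3: | IN={b-e, f-e} | OUT={b-e, f-e}
  B4: | IN={} | OUT={e*e}
  B5: | IN={e*e} | OUT={}
  B6: | IN={} | OUT={d+e}

Merge at B5: IN[B5] = OUT[B4] = {e*e}

Answer: {e*e}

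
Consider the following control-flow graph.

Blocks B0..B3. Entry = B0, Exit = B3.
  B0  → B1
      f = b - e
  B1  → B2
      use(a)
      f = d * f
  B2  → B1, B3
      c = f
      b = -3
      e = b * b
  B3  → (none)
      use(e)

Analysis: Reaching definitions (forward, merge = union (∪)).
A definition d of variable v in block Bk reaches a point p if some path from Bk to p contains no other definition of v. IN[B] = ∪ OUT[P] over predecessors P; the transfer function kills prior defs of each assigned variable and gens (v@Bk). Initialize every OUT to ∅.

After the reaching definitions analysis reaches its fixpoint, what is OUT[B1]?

Per-block solution:
  B0:  IN={}  OUT={f@B0}
  B1:  IN={b@B2, c@B2, e@B2, f@B0, f@B1}  OUT={b@B2, c@B2, e@B2, f@B1}
  B2:  IN={b@B2, c@B2, e@B2, f@B1}  OUT={b@B2, c@B2, e@B2, f@B1}
  B3:  IN={b@B2, c@B2, e@B2, f@B1}  OUT={b@B2, c@B2, e@B2, f@B1}

Merge at B1: IN[B1] = OUT[B0] ⊔ OUT[B2] = {b@B2, c@B2, e@B2, f@B0, f@B1}
Applying B1's transfer function to that IN value gives OUT[B1] (row B1 above).

Answer: {b@B2, c@B2, e@B2, f@B1}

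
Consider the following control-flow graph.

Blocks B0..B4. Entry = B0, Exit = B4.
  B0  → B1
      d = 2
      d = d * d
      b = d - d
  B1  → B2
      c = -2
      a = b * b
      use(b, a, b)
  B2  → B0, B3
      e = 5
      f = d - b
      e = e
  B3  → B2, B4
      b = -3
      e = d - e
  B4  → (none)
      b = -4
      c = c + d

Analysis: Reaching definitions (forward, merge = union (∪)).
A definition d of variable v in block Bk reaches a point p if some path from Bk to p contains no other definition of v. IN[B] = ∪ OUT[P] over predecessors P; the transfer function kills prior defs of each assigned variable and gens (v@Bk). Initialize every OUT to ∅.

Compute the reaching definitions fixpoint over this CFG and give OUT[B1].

Answer: {a@B1, b@B0, c@B1, d@B0, e@B2, f@B2}

Derivation:
Converged values:
  B0:   IN={a@B1, b@B0, b@B3, c@B1, d@B0, e@B2, f@B2}   OUT={a@B1, b@B0, c@B1, d@B0, e@B2, f@B2}
  B1:   IN={a@B1, b@B0, c@B1, d@B0, e@B2, f@B2}   OUT={a@B1, b@B0, c@B1, d@B0, e@B2, f@B2}
  B2:   IN={a@B1, b@B0, b@B3, c@B1, d@B0, e@B2, e@B3, f@B2}   OUT={a@B1, b@B0, b@B3, c@B1, d@B0, e@B2, f@B2}
  B3:   IN={a@B1, b@B0, b@B3, c@B1, d@B0, e@B2, f@B2}   OUT={a@B1, b@B3, c@B1, d@B0, e@B3, f@B2}
  B4:   IN={a@B1, b@B3, c@B1, d@B0, e@B3, f@B2}   OUT={a@B1, b@B4, c@B4, d@B0, e@B3, f@B2}

Merge at B1: IN[B1] = OUT[B0] = {a@B1, b@B0, c@B1, d@B0, e@B2, f@B2}
Applying B1's transfer function to that IN value gives OUT[B1] (row B1 above).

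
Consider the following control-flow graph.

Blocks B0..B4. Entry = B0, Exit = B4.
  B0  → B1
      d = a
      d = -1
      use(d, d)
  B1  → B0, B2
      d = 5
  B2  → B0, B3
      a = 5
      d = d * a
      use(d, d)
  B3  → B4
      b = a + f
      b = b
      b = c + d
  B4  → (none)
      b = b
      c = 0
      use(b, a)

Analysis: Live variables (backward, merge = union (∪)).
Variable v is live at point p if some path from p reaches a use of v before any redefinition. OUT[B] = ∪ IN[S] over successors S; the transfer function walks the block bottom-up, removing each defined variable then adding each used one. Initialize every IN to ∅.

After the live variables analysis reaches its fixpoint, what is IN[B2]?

Answer: {c, d, f}

Derivation:
Fixpoint table:
  B0: | IN={a, c, f} | OUT={a, c, f}
  B1: | IN={a, c, f} | OUT={a, c, d, f}
  B2: | IN={c, d, f} | OUT={a, c, d, f}
  B3: | IN={a, c, d, f} | OUT={a, b}
  B4: | IN={a, b} | OUT={}

Merge at B2: OUT[B2] = IN[B0] ⊔ IN[B3] = {a, c, d, f}
Applying B2's transfer function to that OUT value gives IN[B2] (row B2 above).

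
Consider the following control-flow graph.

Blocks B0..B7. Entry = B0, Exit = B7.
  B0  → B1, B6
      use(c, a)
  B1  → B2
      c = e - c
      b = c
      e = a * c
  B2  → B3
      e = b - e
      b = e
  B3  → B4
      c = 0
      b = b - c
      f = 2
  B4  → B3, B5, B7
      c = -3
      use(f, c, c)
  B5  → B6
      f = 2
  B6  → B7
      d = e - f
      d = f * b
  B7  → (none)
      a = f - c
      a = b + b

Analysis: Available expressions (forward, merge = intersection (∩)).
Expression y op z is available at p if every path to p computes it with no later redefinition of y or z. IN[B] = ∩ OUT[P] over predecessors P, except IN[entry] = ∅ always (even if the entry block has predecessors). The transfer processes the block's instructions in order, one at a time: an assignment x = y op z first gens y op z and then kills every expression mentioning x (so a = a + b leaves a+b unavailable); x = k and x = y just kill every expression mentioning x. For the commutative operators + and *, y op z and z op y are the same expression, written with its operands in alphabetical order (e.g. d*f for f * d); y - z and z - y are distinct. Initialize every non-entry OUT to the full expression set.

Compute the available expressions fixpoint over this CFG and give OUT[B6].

Fixpoint table:
  B0:   IN={}   OUT={}
  B1:   IN={}   OUT={a*c}
  B2:   IN={a*c}   OUT={a*c}
  B3:   IN={}   OUT={}
  B4:   IN={}   OUT={}
  B5:   IN={}   OUT={}
  B6:   IN={}   OUT={b*f, e-f}
  B7:   IN={}   OUT={b+b, f-c}

Merge at B6: IN[B6] = OUT[B0] ∩ OUT[B5] = {}
Applying B6's transfer function to that IN value gives OUT[B6] (row B6 above).

Answer: {b*f, e-f}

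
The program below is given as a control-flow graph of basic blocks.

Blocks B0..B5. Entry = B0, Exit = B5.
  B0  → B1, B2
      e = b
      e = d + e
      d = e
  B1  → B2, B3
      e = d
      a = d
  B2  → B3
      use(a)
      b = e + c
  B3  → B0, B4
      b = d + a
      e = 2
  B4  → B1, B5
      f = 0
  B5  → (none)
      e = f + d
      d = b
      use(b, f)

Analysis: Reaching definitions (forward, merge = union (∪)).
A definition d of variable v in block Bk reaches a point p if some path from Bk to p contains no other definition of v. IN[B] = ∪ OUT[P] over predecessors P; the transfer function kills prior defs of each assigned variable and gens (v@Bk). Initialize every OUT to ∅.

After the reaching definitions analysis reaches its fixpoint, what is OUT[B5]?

Converged values:
  B0:  IN={a@B1, b@B3, d@B0, e@B3, f@B4}  OUT={a@B1, b@B3, d@B0, e@B0, f@B4}
  B1:  IN={a@B1, b@B3, d@B0, e@B0, e@B3, f@B4}  OUT={a@B1, b@B3, d@B0, e@B1, f@B4}
  B2:  IN={a@B1, b@B3, d@B0, e@B0, e@B1, f@B4}  OUT={a@B1, b@B2, d@B0, e@B0, e@B1, f@B4}
  B3:  IN={a@B1, b@B2, b@B3, d@B0, e@B0, e@B1, f@B4}  OUT={a@B1, b@B3, d@B0, e@B3, f@B4}
  B4:  IN={a@B1, b@B3, d@B0, e@B3, f@B4}  OUT={a@B1, b@B3, d@B0, e@B3, f@B4}
  B5:  IN={a@B1, b@B3, d@B0, e@B3, f@B4}  OUT={a@B1, b@B3, d@B5, e@B5, f@B4}

Merge at B5: IN[B5] = OUT[B4] = {a@B1, b@B3, d@B0, e@B3, f@B4}
Applying B5's transfer function to that IN value gives OUT[B5] (row B5 above).

Answer: {a@B1, b@B3, d@B5, e@B5, f@B4}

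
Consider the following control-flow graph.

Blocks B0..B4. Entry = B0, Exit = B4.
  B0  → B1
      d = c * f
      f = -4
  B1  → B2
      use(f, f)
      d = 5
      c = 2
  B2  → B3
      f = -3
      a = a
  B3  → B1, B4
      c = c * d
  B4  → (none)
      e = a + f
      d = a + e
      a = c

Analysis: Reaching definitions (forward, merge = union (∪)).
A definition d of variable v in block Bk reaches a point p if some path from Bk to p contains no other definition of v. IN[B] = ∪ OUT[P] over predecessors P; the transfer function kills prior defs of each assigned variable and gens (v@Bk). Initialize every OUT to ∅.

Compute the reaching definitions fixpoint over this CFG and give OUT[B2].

Converged values:
  B0:  IN={}  OUT={d@B0, f@B0}
  B1:  IN={a@B2, c@B3, d@B0, d@B1, f@B0, f@B2}  OUT={a@B2, c@B1, d@B1, f@B0, f@B2}
  B2:  IN={a@B2, c@B1, d@B1, f@B0, f@B2}  OUT={a@B2, c@B1, d@B1, f@B2}
  B3:  IN={a@B2, c@B1, d@B1, f@B2}  OUT={a@B2, c@B3, d@B1, f@B2}
  B4:  IN={a@B2, c@B3, d@B1, f@B2}  OUT={a@B4, c@B3, d@B4, e@B4, f@B2}

Merge at B2: IN[B2] = OUT[B1] = {a@B2, c@B1, d@B1, f@B0, f@B2}
Applying B2's transfer function to that IN value gives OUT[B2] (row B2 above).

Answer: {a@B2, c@B1, d@B1, f@B2}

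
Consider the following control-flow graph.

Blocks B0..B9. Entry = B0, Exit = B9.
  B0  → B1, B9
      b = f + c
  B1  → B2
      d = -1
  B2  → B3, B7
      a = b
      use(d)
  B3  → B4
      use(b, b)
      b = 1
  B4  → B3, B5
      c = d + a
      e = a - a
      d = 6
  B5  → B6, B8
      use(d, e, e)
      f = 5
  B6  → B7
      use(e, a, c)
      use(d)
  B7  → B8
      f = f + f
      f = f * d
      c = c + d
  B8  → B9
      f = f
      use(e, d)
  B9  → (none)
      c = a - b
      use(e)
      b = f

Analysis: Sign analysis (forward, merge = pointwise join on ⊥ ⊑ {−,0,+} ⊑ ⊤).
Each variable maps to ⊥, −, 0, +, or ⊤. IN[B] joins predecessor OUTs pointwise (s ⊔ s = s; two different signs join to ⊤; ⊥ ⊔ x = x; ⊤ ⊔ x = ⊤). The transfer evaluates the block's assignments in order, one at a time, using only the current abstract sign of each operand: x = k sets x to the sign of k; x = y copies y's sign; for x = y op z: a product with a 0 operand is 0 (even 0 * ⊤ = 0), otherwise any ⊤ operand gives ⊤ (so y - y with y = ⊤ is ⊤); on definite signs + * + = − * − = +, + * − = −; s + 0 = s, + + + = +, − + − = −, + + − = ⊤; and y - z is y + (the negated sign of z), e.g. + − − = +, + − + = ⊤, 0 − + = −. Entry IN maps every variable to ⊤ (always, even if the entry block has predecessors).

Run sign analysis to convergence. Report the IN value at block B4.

Answer: {a: ⊤, b: +, c: ⊤, d: ⊤, e: ⊤, f: ⊤}

Working:
Fixpoint table:
  B0:   IN=(all ⊤)   OUT=(all ⊤)
  B1:   IN=(all ⊤)   OUT={d:-; rest ⊤}
  B2:   IN={d:-; rest ⊤}   OUT={d:-; rest ⊤}
  B3:   IN=(all ⊤)   OUT={b:+; rest ⊤}
  B4:   IN={b:+; rest ⊤}   OUT={b:+, d:+; rest ⊤}
  B5:   IN={b:+, d:+; rest ⊤}   OUT={b:+, d:+, f:+; rest ⊤}
  B6:   IN={b:+, d:+, f:+; rest ⊤}   OUT={b:+, d:+, f:+; rest ⊤}
  B7:   IN=(all ⊤)   OUT=(all ⊤)
  B8:   IN=(all ⊤)   OUT=(all ⊤)
  B9:   IN=(all ⊤)   OUT=(all ⊤)

Merge at B4: IN[B4] = OUT[B3] = {a: ⊤, b: +, c: ⊤, d: ⊤, e: ⊤, f: ⊤}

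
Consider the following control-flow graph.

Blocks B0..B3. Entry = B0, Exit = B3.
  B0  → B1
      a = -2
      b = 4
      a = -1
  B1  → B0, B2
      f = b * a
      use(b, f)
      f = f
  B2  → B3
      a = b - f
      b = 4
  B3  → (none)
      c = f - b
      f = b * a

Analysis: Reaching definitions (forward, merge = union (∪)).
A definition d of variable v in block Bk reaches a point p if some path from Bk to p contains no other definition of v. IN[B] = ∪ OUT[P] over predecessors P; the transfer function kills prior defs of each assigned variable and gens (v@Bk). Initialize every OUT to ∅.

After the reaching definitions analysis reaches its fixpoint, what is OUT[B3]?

Per-block solution:
  B0:  IN={a@B0, b@B0, f@B1}  OUT={a@B0, b@B0, f@B1}
  B1:  IN={a@B0, b@B0, f@B1}  OUT={a@B0, b@B0, f@B1}
  B2:  IN={a@B0, b@B0, f@B1}  OUT={a@B2, b@B2, f@B1}
  B3:  IN={a@B2, b@B2, f@B1}  OUT={a@B2, b@B2, c@B3, f@B3}

Merge at B3: IN[B3] = OUT[B2] = {a@B2, b@B2, f@B1}
Applying B3's transfer function to that IN value gives OUT[B3] (row B3 above).

Answer: {a@B2, b@B2, c@B3, f@B3}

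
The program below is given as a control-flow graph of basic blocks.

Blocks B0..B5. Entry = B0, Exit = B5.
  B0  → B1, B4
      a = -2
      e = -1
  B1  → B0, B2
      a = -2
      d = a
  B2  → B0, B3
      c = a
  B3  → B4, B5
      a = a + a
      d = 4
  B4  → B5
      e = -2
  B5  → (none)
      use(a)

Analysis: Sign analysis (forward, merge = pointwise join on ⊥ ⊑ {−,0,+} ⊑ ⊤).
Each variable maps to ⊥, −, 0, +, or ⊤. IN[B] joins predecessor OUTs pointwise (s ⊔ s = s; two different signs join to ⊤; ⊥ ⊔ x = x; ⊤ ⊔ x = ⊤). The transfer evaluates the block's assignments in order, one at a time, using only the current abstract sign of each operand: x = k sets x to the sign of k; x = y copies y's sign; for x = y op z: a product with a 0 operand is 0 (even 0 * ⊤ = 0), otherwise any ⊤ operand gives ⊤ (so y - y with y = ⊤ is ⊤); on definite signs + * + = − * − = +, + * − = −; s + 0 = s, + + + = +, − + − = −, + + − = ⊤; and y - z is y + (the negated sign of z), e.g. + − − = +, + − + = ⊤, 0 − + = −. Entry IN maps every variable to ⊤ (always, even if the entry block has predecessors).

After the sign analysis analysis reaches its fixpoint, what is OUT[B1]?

Fixpoint table:
  B0:  IN=(all ⊤)  OUT={a:-, e:-; rest ⊤}
  B1:  IN={a:-, e:-; rest ⊤}  OUT={a:-, d:-, e:-; rest ⊤}
  B2:  IN={a:-, d:-, e:-; rest ⊤}  OUT={a:-, c:-, d:-, e:-; rest ⊤}
  B3:  IN={a:-, c:-, d:-, e:-; rest ⊤}  OUT={a:-, c:-, d:+, e:-; rest ⊤}
  B4:  IN={a:-, e:-; rest ⊤}  OUT={a:-, e:-; rest ⊤}
  B5:  IN={a:-, e:-; rest ⊤}  OUT={a:-, e:-; rest ⊤}

Merge at B1: IN[B1] = OUT[B0] = {a: -, b: ⊤, c: ⊤, d: ⊤, e: -, f: ⊤}
Applying B1's transfer function to that IN value gives OUT[B1] (row B1 above).

Answer: {a: -, b: ⊤, c: ⊤, d: -, e: -, f: ⊤}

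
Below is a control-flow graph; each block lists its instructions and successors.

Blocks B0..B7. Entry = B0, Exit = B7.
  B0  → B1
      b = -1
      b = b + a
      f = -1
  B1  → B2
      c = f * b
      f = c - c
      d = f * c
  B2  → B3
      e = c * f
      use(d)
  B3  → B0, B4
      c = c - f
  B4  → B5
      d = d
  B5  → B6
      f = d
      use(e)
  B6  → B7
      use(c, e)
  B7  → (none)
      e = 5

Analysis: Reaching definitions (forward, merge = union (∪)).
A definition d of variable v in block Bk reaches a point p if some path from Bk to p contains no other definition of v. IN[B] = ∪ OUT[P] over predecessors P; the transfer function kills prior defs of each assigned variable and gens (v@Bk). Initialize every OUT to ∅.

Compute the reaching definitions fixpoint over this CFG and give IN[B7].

Converged values:
  B0:  IN={b@B0, c@B3, d@B1, e@B2, f@B1}  OUT={b@B0, c@B3, d@B1, e@B2, f@B0}
  B1:  IN={b@B0, c@B3, d@B1, e@B2, f@B0}  OUT={b@B0, c@B1, d@B1, e@B2, f@B1}
  B2:  IN={b@B0, c@B1, d@B1, e@B2, f@B1}  OUT={b@B0, c@B1, d@B1, e@B2, f@B1}
  B3:  IN={b@B0, c@B1, d@B1, e@B2, f@B1}  OUT={b@B0, c@B3, d@B1, e@B2, f@B1}
  B4:  IN={b@B0, c@B3, d@B1, e@B2, f@B1}  OUT={b@B0, c@B3, d@B4, e@B2, f@B1}
  B5:  IN={b@B0, c@B3, d@B4, e@B2, f@B1}  OUT={b@B0, c@B3, d@B4, e@B2, f@B5}
  B6:  IN={b@B0, c@B3, d@B4, e@B2, f@B5}  OUT={b@B0, c@B3, d@B4, e@B2, f@B5}
  B7:  IN={b@B0, c@B3, d@B4, e@B2, f@B5}  OUT={b@B0, c@B3, d@B4, e@B7, f@B5}

Merge at B7: IN[B7] = OUT[B6] = {b@B0, c@B3, d@B4, e@B2, f@B5}

Answer: {b@B0, c@B3, d@B4, e@B2, f@B5}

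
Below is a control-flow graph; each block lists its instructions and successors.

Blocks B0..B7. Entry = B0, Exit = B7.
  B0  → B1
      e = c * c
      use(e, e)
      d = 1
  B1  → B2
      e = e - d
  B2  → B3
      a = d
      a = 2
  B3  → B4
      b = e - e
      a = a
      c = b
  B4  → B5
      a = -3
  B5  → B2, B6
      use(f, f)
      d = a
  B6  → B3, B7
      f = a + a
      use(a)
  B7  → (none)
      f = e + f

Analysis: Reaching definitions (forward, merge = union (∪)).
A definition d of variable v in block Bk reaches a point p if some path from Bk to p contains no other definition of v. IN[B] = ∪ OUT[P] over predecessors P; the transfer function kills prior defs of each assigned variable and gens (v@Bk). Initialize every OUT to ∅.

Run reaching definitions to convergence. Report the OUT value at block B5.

Per-block solution:
  B0: | IN={} | OUT={d@B0, e@B0}
  B1: | IN={d@B0, e@B0} | OUT={d@B0, e@B1}
  B2: | IN={a@B4, b@B3, c@B3, d@B0, d@B5, e@B1, f@B6} | OUT={a@B2, b@B3, c@B3, d@B0, d@B5, e@B1, f@B6}
  B3: | IN={a@B2, a@B4, b@B3, c@B3, d@B0, d@B5, e@B1, f@B6} | OUT={a@B3, b@B3, c@B3, d@B0, d@B5, e@B1, f@B6}
  B4: | IN={a@B3, b@B3, c@B3, d@B0, d@B5, e@B1, f@B6} | OUT={a@B4, b@B3, c@B3, d@B0, d@B5, e@B1, f@B6}
  B5: | IN={a@B4, b@B3, c@B3, d@B0, d@B5, e@B1, f@B6} | OUT={a@B4, b@B3, c@B3, d@B5, e@B1, f@B6}
  B6: | IN={a@B4, b@B3, c@B3, d@B5, e@B1, f@B6} | OUT={a@B4, b@B3, c@B3, d@B5, e@B1, f@B6}
  B7: | IN={a@B4, b@B3, c@B3, d@B5, e@B1, f@B6} | OUT={a@B4, b@B3, c@B3, d@B5, e@B1, f@B7}

Merge at B5: IN[B5] = OUT[B4] = {a@B4, b@B3, c@B3, d@B0, d@B5, e@B1, f@B6}
Applying B5's transfer function to that IN value gives OUT[B5] (row B5 above).

Answer: {a@B4, b@B3, c@B3, d@B5, e@B1, f@B6}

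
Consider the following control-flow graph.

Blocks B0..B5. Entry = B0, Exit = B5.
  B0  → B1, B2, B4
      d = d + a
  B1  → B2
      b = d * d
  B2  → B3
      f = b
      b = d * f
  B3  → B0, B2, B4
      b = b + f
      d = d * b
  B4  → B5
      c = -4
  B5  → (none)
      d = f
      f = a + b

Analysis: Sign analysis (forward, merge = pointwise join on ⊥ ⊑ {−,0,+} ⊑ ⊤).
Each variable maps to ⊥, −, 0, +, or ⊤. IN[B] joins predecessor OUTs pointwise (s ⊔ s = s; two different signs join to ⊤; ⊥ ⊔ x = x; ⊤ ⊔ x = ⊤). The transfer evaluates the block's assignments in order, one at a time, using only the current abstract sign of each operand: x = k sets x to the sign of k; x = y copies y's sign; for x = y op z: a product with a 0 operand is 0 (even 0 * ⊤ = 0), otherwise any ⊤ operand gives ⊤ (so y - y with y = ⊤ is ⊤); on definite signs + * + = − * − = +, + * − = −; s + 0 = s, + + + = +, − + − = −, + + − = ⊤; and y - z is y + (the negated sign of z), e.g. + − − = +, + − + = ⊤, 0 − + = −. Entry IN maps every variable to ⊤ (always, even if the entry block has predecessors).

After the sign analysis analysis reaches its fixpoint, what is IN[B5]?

Answer: {a: ⊤, b: ⊤, c: -, d: ⊤, e: ⊤, f: ⊤}

Trace:
Converged values:
  B0:  IN=(all ⊤)  OUT=(all ⊤)
  B1:  IN=(all ⊤)  OUT=(all ⊤)
  B2:  IN=(all ⊤)  OUT=(all ⊤)
  B3:  IN=(all ⊤)  OUT=(all ⊤)
  B4:  IN=(all ⊤)  OUT={c:-; rest ⊤}
  B5:  IN={c:-; rest ⊤}  OUT={c:-; rest ⊤}

Merge at B5: IN[B5] = OUT[B4] = {a: ⊤, b: ⊤, c: -, d: ⊤, e: ⊤, f: ⊤}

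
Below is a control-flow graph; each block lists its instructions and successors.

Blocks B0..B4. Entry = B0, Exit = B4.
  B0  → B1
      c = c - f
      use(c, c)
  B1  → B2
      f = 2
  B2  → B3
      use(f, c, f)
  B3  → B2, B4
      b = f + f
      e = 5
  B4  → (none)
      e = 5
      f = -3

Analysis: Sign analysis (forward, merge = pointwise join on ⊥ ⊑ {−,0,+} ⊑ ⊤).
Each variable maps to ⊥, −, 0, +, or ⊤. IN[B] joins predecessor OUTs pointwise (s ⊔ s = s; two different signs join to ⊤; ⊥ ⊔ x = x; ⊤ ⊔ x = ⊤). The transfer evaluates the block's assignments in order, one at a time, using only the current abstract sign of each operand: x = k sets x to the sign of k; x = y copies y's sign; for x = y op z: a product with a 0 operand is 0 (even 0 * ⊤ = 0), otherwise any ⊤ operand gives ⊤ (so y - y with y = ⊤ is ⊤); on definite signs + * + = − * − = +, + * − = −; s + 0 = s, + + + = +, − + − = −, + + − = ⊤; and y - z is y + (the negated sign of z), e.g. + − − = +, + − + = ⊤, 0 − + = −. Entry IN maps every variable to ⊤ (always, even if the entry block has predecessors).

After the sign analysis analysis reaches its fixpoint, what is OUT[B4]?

Answer: {a: ⊤, b: +, c: ⊤, d: ⊤, e: +, f: -}

Derivation:
Converged values:
  B0:  IN=(all ⊤)  OUT=(all ⊤)
  B1:  IN=(all ⊤)  OUT={f:+; rest ⊤}
  B2:  IN={f:+; rest ⊤}  OUT={f:+; rest ⊤}
  B3:  IN={f:+; rest ⊤}  OUT={b:+, e:+, f:+; rest ⊤}
  B4:  IN={b:+, e:+, f:+; rest ⊤}  OUT={b:+, e:+, f:-; rest ⊤}

Merge at B4: IN[B4] = OUT[B3] = {a: ⊤, b: +, c: ⊤, d: ⊤, e: +, f: +}
Applying B4's transfer function to that IN value gives OUT[B4] (row B4 above).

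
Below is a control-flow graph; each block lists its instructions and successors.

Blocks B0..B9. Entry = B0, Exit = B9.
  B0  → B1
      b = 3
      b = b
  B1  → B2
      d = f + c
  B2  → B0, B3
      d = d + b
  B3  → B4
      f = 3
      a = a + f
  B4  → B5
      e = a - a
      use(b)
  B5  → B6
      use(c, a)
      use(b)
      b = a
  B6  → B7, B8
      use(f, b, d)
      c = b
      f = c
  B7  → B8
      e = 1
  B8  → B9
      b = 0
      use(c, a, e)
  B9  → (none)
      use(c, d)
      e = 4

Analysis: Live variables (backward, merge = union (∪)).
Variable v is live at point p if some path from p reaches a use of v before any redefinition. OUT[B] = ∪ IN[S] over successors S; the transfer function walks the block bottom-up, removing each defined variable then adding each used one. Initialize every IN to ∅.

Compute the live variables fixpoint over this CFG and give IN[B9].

Answer: {c, d}

Trace:
Per-block solution:
  B0: | IN={a, c, f} | OUT={a, b, c, f}
  B1: | IN={a, b, c, f} | OUT={a, b, c, d, f}
  B2: | IN={a, b, c, d, f} | OUT={a, b, c, d, f}
  B3: | IN={a, b, c, d} | OUT={a, b, c, d, f}
  B4: | IN={a, b, c, d, f} | OUT={a, b, c, d, e, f}
  B5: | IN={a, b, c, d, e, f} | OUT={a, b, d, e, f}
  B6: | IN={a, b, d, e, f} | OUT={a, c, d, e}
  B7: | IN={a, c, d} | OUT={a, c, d, e}
  B8: | IN={a, c, d, e} | OUT={c, d}
  B9: | IN={c, d} | OUT={}

B9 is the boundary node: OUT[B9] = {}
Applying B9's transfer function to that OUT value gives IN[B9] (row B9 above).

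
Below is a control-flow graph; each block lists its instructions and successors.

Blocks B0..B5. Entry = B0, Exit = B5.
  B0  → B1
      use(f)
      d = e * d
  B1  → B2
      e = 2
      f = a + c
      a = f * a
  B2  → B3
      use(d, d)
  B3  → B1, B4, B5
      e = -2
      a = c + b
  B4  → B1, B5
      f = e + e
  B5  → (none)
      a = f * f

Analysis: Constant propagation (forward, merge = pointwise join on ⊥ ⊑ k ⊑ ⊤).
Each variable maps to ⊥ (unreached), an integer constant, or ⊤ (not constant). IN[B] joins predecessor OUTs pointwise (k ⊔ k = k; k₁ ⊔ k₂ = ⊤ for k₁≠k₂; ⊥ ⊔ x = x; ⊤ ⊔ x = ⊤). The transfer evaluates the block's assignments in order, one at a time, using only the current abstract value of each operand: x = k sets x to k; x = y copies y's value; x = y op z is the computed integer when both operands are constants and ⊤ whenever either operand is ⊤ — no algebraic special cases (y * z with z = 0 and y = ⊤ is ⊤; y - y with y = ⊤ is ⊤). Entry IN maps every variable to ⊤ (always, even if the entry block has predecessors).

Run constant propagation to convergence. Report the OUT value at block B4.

Answer: {a: ⊤, b: ⊤, c: ⊤, d: ⊤, e: -2, f: -4}

Derivation:
Converged values:
  B0: | IN=(all ⊤) | OUT=(all ⊤)
  B1: | IN=(all ⊤) | OUT={e:2; rest ⊤}
  B2: | IN={e:2; rest ⊤} | OUT={e:2; rest ⊤}
  B3: | IN={e:2; rest ⊤} | OUT={e:-2; rest ⊤}
  B4: | IN={e:-2; rest ⊤} | OUT={e:-2, f:-4; rest ⊤}
  B5: | IN={e:-2; rest ⊤} | OUT={e:-2; rest ⊤}

Merge at B4: IN[B4] = OUT[B3] = {a: ⊤, b: ⊤, c: ⊤, d: ⊤, e: -2, f: ⊤}
Applying B4's transfer function to that IN value gives OUT[B4] (row B4 above).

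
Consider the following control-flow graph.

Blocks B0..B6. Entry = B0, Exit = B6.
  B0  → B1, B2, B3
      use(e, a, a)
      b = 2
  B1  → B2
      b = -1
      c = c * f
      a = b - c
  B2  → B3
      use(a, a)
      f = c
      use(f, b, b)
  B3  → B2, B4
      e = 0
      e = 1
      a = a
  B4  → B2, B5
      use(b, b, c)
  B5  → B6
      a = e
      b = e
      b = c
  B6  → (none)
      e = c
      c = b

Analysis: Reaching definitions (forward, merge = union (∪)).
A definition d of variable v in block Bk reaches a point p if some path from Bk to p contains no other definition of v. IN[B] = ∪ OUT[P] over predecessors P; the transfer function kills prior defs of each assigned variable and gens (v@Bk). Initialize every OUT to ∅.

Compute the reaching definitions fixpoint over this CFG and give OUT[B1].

Answer: {a@B1, b@B1, c@B1}

Working:
Fixpoint table:
  B0: | IN={} | OUT={b@B0}
  B1: | IN={b@B0} | OUT={a@B1, b@B1, c@B1}
  B2: | IN={a@B1, a@B3, b@B0, b@B1, c@B1, e@B3, f@B2} | OUT={a@B1, a@B3, b@B0, b@B1, c@B1, e@B3, f@B2}
  B3: | IN={a@B1, a@B3, b@B0, b@B1, c@B1, e@B3, f@B2} | OUT={a@B3, b@B0, b@B1, c@B1, e@B3, f@B2}
  B4: | IN={a@B3, b@B0, b@B1, c@B1, e@B3, f@B2} | OUT={a@B3, b@B0, b@B1, c@B1, e@B3, f@B2}
  B5: | IN={a@B3, b@B0, b@B1, c@B1, e@B3, f@B2} | OUT={a@B5, b@B5, c@B1, e@B3, f@B2}
  B6: | IN={a@B5, b@B5, c@B1, e@B3, f@B2} | OUT={a@B5, b@B5, c@B6, e@B6, f@B2}

Merge at B1: IN[B1] = OUT[B0] = {b@B0}
Applying B1's transfer function to that IN value gives OUT[B1] (row B1 above).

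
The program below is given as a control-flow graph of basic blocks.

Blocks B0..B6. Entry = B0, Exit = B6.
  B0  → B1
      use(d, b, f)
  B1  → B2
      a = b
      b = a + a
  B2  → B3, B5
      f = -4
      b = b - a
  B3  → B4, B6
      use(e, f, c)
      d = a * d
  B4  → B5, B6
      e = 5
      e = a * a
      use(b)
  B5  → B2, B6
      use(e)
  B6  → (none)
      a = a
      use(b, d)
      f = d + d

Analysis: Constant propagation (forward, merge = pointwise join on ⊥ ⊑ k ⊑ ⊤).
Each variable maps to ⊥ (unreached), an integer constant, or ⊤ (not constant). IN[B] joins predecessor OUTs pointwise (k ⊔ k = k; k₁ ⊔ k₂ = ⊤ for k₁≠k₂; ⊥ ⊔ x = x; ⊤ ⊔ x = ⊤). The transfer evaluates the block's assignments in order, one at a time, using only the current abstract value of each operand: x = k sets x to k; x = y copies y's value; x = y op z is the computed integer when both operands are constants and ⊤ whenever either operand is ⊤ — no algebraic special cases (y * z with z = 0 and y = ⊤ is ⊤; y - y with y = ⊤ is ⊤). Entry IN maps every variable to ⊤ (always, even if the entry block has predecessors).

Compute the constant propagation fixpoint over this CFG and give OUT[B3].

Answer: {a: ⊤, b: ⊤, c: ⊤, d: ⊤, e: ⊤, f: -4}

Derivation:
Converged values:
  B0:  IN=(all ⊤)  OUT=(all ⊤)
  B1:  IN=(all ⊤)  OUT=(all ⊤)
  B2:  IN=(all ⊤)  OUT={f:-4; rest ⊤}
  B3:  IN={f:-4; rest ⊤}  OUT={f:-4; rest ⊤}
  B4:  IN={f:-4; rest ⊤}  OUT={f:-4; rest ⊤}
  B5:  IN={f:-4; rest ⊤}  OUT={f:-4; rest ⊤}
  B6:  IN={f:-4; rest ⊤}  OUT=(all ⊤)

Merge at B3: IN[B3] = OUT[B2] = {a: ⊤, b: ⊤, c: ⊤, d: ⊤, e: ⊤, f: -4}
Applying B3's transfer function to that IN value gives OUT[B3] (row B3 above).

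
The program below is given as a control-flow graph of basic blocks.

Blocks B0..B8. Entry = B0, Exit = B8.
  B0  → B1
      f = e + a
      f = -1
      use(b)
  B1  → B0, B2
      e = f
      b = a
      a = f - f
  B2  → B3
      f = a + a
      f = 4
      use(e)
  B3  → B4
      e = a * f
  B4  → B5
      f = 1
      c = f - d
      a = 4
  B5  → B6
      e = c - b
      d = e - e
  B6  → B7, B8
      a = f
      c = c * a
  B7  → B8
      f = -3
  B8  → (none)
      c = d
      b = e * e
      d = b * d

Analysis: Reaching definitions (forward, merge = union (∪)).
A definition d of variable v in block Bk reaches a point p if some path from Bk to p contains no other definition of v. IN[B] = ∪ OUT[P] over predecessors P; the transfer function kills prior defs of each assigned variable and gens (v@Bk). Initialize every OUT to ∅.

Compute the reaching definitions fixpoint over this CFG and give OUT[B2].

Answer: {a@B1, b@B1, e@B1, f@B2}

Trace:
Per-block solution:
  B0:  IN={a@B1, b@B1, e@B1, f@B0}  OUT={a@B1, b@B1, e@B1, f@B0}
  B1:  IN={a@B1, b@B1, e@B1, f@B0}  OUT={a@B1, b@B1, e@B1, f@B0}
  B2:  IN={a@B1, b@B1, e@B1, f@B0}  OUT={a@B1, b@B1, e@B1, f@B2}
  B3:  IN={a@B1, b@B1, e@B1, f@B2}  OUT={a@B1, b@B1, e@B3, f@B2}
  B4:  IN={a@B1, b@B1, e@B3, f@B2}  OUT={a@B4, b@B1, c@B4, e@B3, f@B4}
  B5:  IN={a@B4, b@B1, c@B4, e@B3, f@B4}  OUT={a@B4, b@B1, c@B4, d@B5, e@B5, f@B4}
  B6:  IN={a@B4, b@B1, c@B4, d@B5, e@B5, f@B4}  OUT={a@B6, b@B1, c@B6, d@B5, e@B5, f@B4}
  B7:  IN={a@B6, b@B1, c@B6, d@B5, e@B5, f@B4}  OUT={a@B6, b@B1, c@B6, d@B5, e@B5, f@B7}
  B8:  IN={a@B6, b@B1, c@B6, d@B5, e@B5, f@B4, f@B7}  OUT={a@B6, b@B8, c@B8, d@B8, e@B5, f@B4, f@B7}

Merge at B2: IN[B2] = OUT[B1] = {a@B1, b@B1, e@B1, f@B0}
Applying B2's transfer function to that IN value gives OUT[B2] (row B2 above).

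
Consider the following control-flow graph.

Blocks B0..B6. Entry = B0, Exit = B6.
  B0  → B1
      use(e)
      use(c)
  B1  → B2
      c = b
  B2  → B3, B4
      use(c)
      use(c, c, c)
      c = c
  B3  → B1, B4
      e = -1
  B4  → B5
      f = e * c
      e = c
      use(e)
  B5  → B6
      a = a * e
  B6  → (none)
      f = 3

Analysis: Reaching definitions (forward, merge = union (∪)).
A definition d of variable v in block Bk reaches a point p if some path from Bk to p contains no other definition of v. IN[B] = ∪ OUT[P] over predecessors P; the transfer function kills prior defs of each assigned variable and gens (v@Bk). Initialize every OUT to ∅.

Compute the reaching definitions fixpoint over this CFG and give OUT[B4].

Converged values:
  B0:   IN={}   OUT={}
  B1:   IN={c@B2, e@B3}   OUT={c@B1, e@B3}
  B2:   IN={c@B1, e@B3}   OUT={c@B2, e@B3}
  B3:   IN={c@B2, e@B3}   OUT={c@B2, e@B3}
  B4:   IN={c@B2, e@B3}   OUT={c@B2, e@B4, f@B4}
  B5:   IN={c@B2, e@B4, f@B4}   OUT={a@B5, c@B2, e@B4, f@B4}
  B6:   IN={a@B5, c@B2, e@B4, f@B4}   OUT={a@B5, c@B2, e@B4, f@B6}

Merge at B4: IN[B4] = OUT[B2] ⊔ OUT[B3] = {c@B2, e@B3}
Applying B4's transfer function to that IN value gives OUT[B4] (row B4 above).

Answer: {c@B2, e@B4, f@B4}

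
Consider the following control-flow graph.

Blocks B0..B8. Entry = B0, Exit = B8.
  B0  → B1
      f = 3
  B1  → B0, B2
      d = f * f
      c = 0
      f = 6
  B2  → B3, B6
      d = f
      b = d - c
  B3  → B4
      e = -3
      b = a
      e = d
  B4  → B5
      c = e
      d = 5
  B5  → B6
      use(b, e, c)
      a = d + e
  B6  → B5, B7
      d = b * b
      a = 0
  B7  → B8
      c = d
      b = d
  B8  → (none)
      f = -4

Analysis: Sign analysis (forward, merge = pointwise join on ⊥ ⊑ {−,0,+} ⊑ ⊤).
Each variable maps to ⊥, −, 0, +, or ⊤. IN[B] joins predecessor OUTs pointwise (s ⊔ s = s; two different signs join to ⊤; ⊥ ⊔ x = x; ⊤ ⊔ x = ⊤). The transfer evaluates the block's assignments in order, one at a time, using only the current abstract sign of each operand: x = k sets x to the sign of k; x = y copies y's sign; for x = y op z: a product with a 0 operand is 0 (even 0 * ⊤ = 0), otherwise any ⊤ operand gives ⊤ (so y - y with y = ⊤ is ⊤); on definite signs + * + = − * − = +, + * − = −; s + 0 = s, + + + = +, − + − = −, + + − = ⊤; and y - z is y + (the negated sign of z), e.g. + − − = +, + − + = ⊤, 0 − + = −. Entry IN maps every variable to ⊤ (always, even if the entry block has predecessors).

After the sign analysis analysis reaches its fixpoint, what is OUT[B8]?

Converged values:
  B0:   IN=(all ⊤)   OUT={f:+; rest ⊤}
  B1:   IN={f:+; rest ⊤}   OUT={c:0, d:+, f:+; rest ⊤}
  B2:   IN={c:0, d:+, f:+; rest ⊤}   OUT={b:+, c:0, d:+, f:+; rest ⊤}
  B3:   IN={b:+, c:0, d:+, f:+; rest ⊤}   OUT={c:0, d:+, e:+, f:+; rest ⊤}
  B4:   IN={c:0, d:+, e:+, f:+; rest ⊤}   OUT={c:+, d:+, e:+, f:+; rest ⊤}
  B5:   IN={f:+; rest ⊤}   OUT={f:+; rest ⊤}
  B6:   IN={f:+; rest ⊤}   OUT={a:0, f:+; rest ⊤}
  B7:   IN={a:0, f:+; rest ⊤}   OUT={a:0, f:+; rest ⊤}
  B8:   IN={a:0, f:+; rest ⊤}   OUT={a:0, f:-; rest ⊤}

Merge at B8: IN[B8] = OUT[B7] = {a: 0, b: ⊤, c: ⊤, d: ⊤, e: ⊤, f: +}
Applying B8's transfer function to that IN value gives OUT[B8] (row B8 above).

Answer: {a: 0, b: ⊤, c: ⊤, d: ⊤, e: ⊤, f: -}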